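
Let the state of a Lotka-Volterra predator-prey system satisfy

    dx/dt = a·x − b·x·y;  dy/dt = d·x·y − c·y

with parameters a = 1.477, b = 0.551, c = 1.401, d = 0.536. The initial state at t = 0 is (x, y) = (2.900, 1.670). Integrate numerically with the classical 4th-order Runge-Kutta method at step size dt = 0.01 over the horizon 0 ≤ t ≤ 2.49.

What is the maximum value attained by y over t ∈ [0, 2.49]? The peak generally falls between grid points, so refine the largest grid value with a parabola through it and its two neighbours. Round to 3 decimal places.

max y = 4.076

t=0.000: state=(2.900, 1.670)
step 1 (dt=0.01): k1=(1.615, 0.256), k2=(1.617, 0.264), k3=(1.617, 0.264), k4=(1.620, 0.271); state += dt/6·(k1+2k2+2k3+k4)
t=0.010: state=(2.916, 1.673)
t=0.020: state=(2.932, 1.675)
t=0.030: state=(2.949, 1.678)
continuing one RK4 step at a time; state shown every 10 steps (Δt=0.1):
t=0.100: state=(3.063, 1.703)
t=0.200: state=(3.229, 1.753)
t=0.300: state=(3.392, 1.819)
t=0.400: state=(3.549, 1.905)
t=0.500: state=(3.694, 2.011)
t=0.600: state=(3.820, 2.138)
t=0.700: state=(3.920, 2.287)
t=0.800: state=(3.987, 2.458)
t=0.900: state=(4.016, 2.648)
t=1.000: state=(4.000, 2.854)
t=1.100: state=(3.939, 3.070)
t=1.200: state=(3.832, 3.287)
t=1.300: state=(3.685, 3.496)
t=1.400: state=(3.504, 3.685)
t=1.500: state=(3.301, 3.844)
t=1.600: state=(3.085, 3.965)
t=1.700: state=(2.867, 4.043)
t=1.800: state=(2.657, 4.075)
t=1.900: state=(2.461, 4.063)
t=2.000: state=(2.283, 4.010)
t=2.100: state=(2.127, 3.923)
t=2.200: state=(1.992, 3.808)
t=2.300: state=(1.879, 3.671)
t=2.400: state=(1.787, 3.521)
t=2.490: state=(1.720, 3.377)
largest grid value and its neighbours: y(1.810)=4.07594, y(1.820)=4.07622, y(1.830)=4.07605
parabola through these three points peaks at t≈1.821 with y≈4.07622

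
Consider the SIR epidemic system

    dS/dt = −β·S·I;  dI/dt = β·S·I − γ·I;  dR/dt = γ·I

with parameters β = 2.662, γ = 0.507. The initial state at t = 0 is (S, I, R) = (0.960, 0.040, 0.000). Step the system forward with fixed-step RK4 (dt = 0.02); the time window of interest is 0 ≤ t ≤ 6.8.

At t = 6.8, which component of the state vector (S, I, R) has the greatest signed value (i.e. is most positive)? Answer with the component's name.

t=0.000: state=(0.960, 0.040, 0.000)
step 1 (dt=0.02): k1=(-0.102, 0.082, 0.020), k2=(-0.104, 0.084, 0.021), k3=(-0.104, 0.084, 0.021), k4=(-0.106, 0.085, 0.021); state += dt/6·(k1+2k2+2k3+k4)
t=0.020: state=(0.958, 0.042, 0.000)
t=0.040: state=(0.956, 0.043, 0.001)
t=0.060: state=(0.953, 0.045, 0.001)
continuing one RK4 step at a time; state shown every 25 steps (Δt=0.5):
t=0.500: state=(0.876, 0.106, 0.017)
t=1.000: state=(0.702, 0.238, 0.060)
t=1.500: state=(0.458, 0.401, 0.141)
t=2.000: state=(0.249, 0.494, 0.257)
t=2.500: state=(0.129, 0.488, 0.383)
t=3.000: state=(0.070, 0.430, 0.500)
t=3.500: state=(0.041, 0.359, 0.600)
t=4.000: state=(0.027, 0.291, 0.682)
t=4.500: state=(0.019, 0.233, 0.748)
t=5.000: state=(0.014, 0.185, 0.801)
t=5.500: state=(0.011, 0.146, 0.843)
t=6.000: state=(0.010, 0.115, 0.876)
t=6.500: state=(0.008, 0.090, 0.901)
t=6.800: state=(0.008, 0.078, 0.914)
compare at T: S=0.008, I=0.078, R=0.914

largest component: R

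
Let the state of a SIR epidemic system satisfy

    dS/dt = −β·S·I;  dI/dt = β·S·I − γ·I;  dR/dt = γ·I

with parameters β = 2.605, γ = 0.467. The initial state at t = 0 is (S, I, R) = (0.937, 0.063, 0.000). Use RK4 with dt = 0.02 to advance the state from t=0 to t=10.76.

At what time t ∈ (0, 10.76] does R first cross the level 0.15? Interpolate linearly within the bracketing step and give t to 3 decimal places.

t=0.000: state=(0.937, 0.063, 0.000)
step 1 (dt=0.02): k1=(-0.154, 0.124, 0.029), k2=(-0.157, 0.127, 0.030), k3=(-0.157, 0.127, 0.030), k4=(-0.159, 0.129, 0.031); state += dt/6·(k1+2k2+2k3+k4)
t=0.020: state=(0.934, 0.066, 0.001)
t=0.040: state=(0.931, 0.068, 0.001)
t=0.060: state=(0.927, 0.071, 0.002)
continuing one RK4 step at a time; state shown every 25 steps (Δt=0.5):
t=0.500: state=(0.818, 0.158, 0.024)
t=1.000: state=(0.603, 0.318, 0.079)
t=1.380: state=(0.413, 0.440, 0.147)
next step: t=1.400: state=(0.403, 0.445, 0.151) — R has crossed 0.15
linear interpolation between t=1.380 (0.14690) and t=1.400 (0.15104) → t≈1.395

t = 1.395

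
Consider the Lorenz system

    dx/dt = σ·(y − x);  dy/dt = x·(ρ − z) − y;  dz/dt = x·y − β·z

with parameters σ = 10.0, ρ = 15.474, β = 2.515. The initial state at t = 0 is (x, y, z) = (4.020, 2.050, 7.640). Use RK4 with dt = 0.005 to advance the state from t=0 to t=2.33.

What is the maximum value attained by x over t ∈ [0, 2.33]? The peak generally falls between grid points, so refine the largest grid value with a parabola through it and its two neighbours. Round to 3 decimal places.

max x = 9.716

t=0.000: state=(4.020, 2.050, 7.640)
step 1 (dt=0.005): k1=(-19.700, 29.443, -10.974), k2=(-18.471, 29.092, -10.713), k3=(-18.511, 29.115, -10.712), k4=(-17.319, 28.782, -10.457); state += dt/6·(k1+2k2+2k3+k4)
t=0.005: state=(3.928, 2.196, 7.586)
t=0.010: state=(3.847, 2.338, 7.535)
t=0.015: state=(3.776, 2.478, 7.487)
continuing one RK4 step at a time; state shown every 20 steps (Δt=0.1):
t=0.100: state=(3.763, 4.712, 7.052)
t=0.200: state=(5.440, 7.729, 8.016)
t=0.300: state=(8.024, 10.613, 11.877)
t=0.400: state=(9.705, 9.982, 17.856)
t=0.500: state=(8.270, 5.461, 20.232)
t=0.600: state=(5.227, 2.446, 17.948)
t=0.700: state=(3.170, 1.851, 14.680)
t=0.800: state=(2.451, 2.244, 11.894)
t=0.900: state=(2.624, 3.141, 9.836)
t=1.000: state=(3.468, 4.650, 8.686)
t=1.100: state=(5.014, 6.922, 8.931)
t=1.200: state=(7.163, 9.394, 11.444)
t=1.300: state=(8.907, 9.797, 16.068)
t=1.400: state=(8.475, 6.776, 19.132)
t=1.500: state=(6.171, 3.695, 18.186)
t=1.600: state=(4.125, 2.636, 15.487)
t=1.700: state=(3.213, 2.826, 12.882)
t=1.800: state=(3.245, 3.658, 10.916)
t=1.900: state=(3.996, 5.076, 9.872)
t=2.000: state=(5.386, 7.057, 10.205)
t=2.100: state=(7.172, 8.916, 12.478)
t=2.200: state=(8.416, 8.910, 16.110)
t=2.300: state=(7.916, 6.505, 18.257)
t=2.330: state=(7.436, 5.673, 18.281)
largest grid value and its neighbours: x(0.405)=9.71480, x(0.410)=9.71504, x(0.415)=9.70610
parabola through these three points peaks at t≈0.408 with x≈9.71607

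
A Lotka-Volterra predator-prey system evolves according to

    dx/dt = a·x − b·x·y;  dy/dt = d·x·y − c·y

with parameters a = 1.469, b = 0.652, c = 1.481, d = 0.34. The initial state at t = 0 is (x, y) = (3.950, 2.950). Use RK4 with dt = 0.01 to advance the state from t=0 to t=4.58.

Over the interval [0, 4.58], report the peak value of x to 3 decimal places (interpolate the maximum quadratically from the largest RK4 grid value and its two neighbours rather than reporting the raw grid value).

max x = 5.781

t=0.000: state=(3.950, 2.950)
step 1 (dt=0.01): k1=(-1.795, -0.407), k2=(-1.786, -0.416), k3=(-1.785, -0.416), k4=(-1.776, -0.424); state += dt/6·(k1+2k2+2k3+k4)
t=0.010: state=(3.932, 2.946)
t=0.020: state=(3.914, 2.942)
t=0.030: state=(3.897, 2.937)
continuing one RK4 step at a time; state shown every 20 steps (Δt=0.2):
t=0.200: state=(3.631, 2.837)
t=0.400: state=(3.399, 2.678)
t=0.600: state=(3.253, 2.496)
t=0.800: state=(3.190, 2.310)
t=1.000: state=(3.204, 2.134)
t=1.200: state=(3.288, 1.978)
t=1.400: state=(3.438, 1.848)
t=1.600: state=(3.650, 1.748)
t=1.800: state=(3.917, 1.681)
t=2.000: state=(4.231, 1.649)
t=2.200: state=(4.578, 1.654)
t=2.400: state=(4.937, 1.700)
t=2.600: state=(5.278, 1.789)
t=2.800: state=(5.561, 1.924)
t=3.000: state=(5.740, 2.103)
t=3.200: state=(5.774, 2.315)
t=3.400: state=(5.644, 2.541)
t=3.600: state=(5.361, 2.749)
t=3.800: state=(4.970, 2.906)
t=4.000: state=(4.537, 2.986)
t=4.200: state=(4.121, 2.980)
t=4.400: state=(3.766, 2.896)
t=4.580: state=(3.517, 2.771)
largest grid value and its neighbours: x(3.130)=5.78063, x(3.140)=5.78099, x(3.150)=5.78093
parabola through these three points peaks at t≈3.144 with x≈5.78102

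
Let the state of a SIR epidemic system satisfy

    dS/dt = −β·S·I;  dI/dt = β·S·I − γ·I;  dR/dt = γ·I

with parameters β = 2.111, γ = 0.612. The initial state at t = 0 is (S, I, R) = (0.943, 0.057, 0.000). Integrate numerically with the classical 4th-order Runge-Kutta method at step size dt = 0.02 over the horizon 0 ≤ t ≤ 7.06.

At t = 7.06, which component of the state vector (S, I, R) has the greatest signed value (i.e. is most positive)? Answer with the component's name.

t=0.000: state=(0.943, 0.057, 0.000)
step 1 (dt=0.02): k1=(-0.113, 0.079, 0.035), k2=(-0.115, 0.080, 0.035), k3=(-0.115, 0.080, 0.035), k4=(-0.116, 0.080, 0.036); state += dt/6·(k1+2k2+2k3+k4)
t=0.020: state=(0.941, 0.059, 0.001)
t=0.040: state=(0.938, 0.060, 0.001)
t=0.060: state=(0.936, 0.062, 0.002)
continuing one RK4 step at a time; state shown every 25 steps (Δt=0.5):
t=0.500: state=(0.866, 0.109, 0.025)
t=1.000: state=(0.741, 0.189, 0.070)
t=1.500: state=(0.578, 0.280, 0.142)
t=2.000: state=(0.414, 0.347, 0.239)
t=2.500: state=(0.283, 0.368, 0.349)
t=3.000: state=(0.193, 0.347, 0.460)
t=3.500: state=(0.137, 0.304, 0.560)
t=4.000: state=(0.102, 0.253, 0.645)
t=4.500: state=(0.080, 0.205, 0.715)
t=5.000: state=(0.066, 0.163, 0.771)
t=5.500: state=(0.057, 0.128, 0.815)
t=6.000: state=(0.050, 0.100, 0.850)
t=6.500: state=(0.046, 0.077, 0.877)
t=7.000: state=(0.043, 0.060, 0.898)
t=7.060: state=(0.042, 0.058, 0.900)
compare at T: S=0.042, I=0.058, R=0.900

largest component: R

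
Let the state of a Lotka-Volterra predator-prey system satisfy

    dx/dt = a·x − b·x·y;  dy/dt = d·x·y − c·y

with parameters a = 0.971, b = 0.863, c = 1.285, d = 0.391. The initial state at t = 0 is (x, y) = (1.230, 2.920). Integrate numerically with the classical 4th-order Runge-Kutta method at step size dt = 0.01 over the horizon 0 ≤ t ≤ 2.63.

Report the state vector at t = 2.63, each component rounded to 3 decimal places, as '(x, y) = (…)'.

(x, y) = (1.432, 0.239)

t=0.000: state=(1.230, 2.920)
step 1 (dt=0.01): k1=(-1.905, -2.348), k2=(-1.878, -2.349), k3=(-1.878, -2.349), k4=(-1.852, -2.350); state += dt/6·(k1+2k2+2k3+k4)
t=0.010: state=(1.211, 2.897)
t=0.020: state=(1.193, 2.873)
t=0.030: state=(1.175, 2.849)
continuing one RK4 step at a time; state shown every 10 steps (Δt=0.1):
t=0.100: state=(1.064, 2.685)
t=0.200: state=(0.939, 2.456)
t=0.300: state=(0.846, 2.236)
t=0.400: state=(0.775, 2.029)
t=0.500: state=(0.723, 1.838)
t=0.600: state=(0.685, 1.661)
t=0.700: state=(0.659, 1.500)
t=0.800: state=(0.642, 1.353)
t=0.900: state=(0.633, 1.220)
t=1.000: state=(0.631, 1.099)
t=1.100: state=(0.636, 0.991)
t=1.200: state=(0.646, 0.894)
t=1.300: state=(0.662, 0.806)
t=1.400: state=(0.682, 0.728)
t=1.500: state=(0.708, 0.658)
t=1.600: state=(0.740, 0.595)
t=1.700: state=(0.776, 0.539)
t=1.800: state=(0.818, 0.489)
t=1.900: state=(0.866, 0.444)
t=2.000: state=(0.920, 0.405)
t=2.100: state=(0.981, 0.369)
t=2.200: state=(1.048, 0.338)
t=2.300: state=(1.123, 0.310)
t=2.400: state=(1.206, 0.285)
t=2.500: state=(1.298, 0.264)
t=2.600: state=(1.400, 0.244)
t=2.630: state=(1.432, 0.239)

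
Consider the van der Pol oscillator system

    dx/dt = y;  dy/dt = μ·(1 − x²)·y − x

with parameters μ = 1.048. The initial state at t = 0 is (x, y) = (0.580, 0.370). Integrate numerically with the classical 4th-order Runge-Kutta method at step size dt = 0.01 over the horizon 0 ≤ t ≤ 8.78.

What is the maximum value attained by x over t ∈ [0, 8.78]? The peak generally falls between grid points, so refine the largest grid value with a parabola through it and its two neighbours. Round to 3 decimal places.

t=0.000: state=(0.580, 0.370)
step 1 (dt=0.01): k1=(0.370, -0.323), k2=(0.368, -0.326), k3=(0.368, -0.326), k4=(0.367, -0.330); state += dt/6·(k1+2k2+2k3+k4)
t=0.010: state=(0.584, 0.367)
t=0.020: state=(0.587, 0.363)
t=0.030: state=(0.591, 0.360)
continuing one RK4 step at a time; state shown every 50 steps (Δt=0.5):
t=0.500: state=(0.710, 0.122)
t=1.000: state=(0.681, -0.249)
t=1.500: state=(0.447, -0.707)
t=2.000: state=(-0.051, -1.309)
t=2.500: state=(-0.840, -1.715)
t=3.000: state=(-1.520, -0.798)
t=3.500: state=(-1.640, 0.200)
t=4.000: state=(-1.414, 0.657)
t=4.500: state=(-0.990, 1.062)
t=5.000: state=(-0.297, 1.796)
t=5.500: state=(0.854, 2.655)
t=6.000: state=(1.858, 0.968)
t=6.500: state=(1.958, -0.287)
t=7.000: state=(1.719, -0.617)
t=7.500: state=(1.352, -0.863)
t=8.000: state=(0.825, -1.301)
t=8.500: state=(-0.032, -2.221)
t=8.780: state=(-0.734, -2.714)
largest grid value and its neighbours: x(6.300)=1.98796, x(6.310)=1.98803, x(6.320)=1.98790
parabola through these three points peaks at t≈6.308 with x≈1.98803

max x = 1.988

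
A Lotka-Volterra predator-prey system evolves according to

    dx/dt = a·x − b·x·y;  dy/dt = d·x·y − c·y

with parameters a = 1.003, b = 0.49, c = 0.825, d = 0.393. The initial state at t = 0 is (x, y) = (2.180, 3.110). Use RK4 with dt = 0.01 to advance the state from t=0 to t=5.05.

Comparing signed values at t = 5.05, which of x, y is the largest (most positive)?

t=0.000: state=(2.180, 3.110)
step 1 (dt=0.01): k1=(-1.136, 0.099), k2=(-1.133, 0.092), k3=(-1.133, 0.092), k4=(-1.131, 0.085); state += dt/6·(k1+2k2+2k3+k4)
t=0.010: state=(2.169, 3.111)
t=0.020: state=(2.157, 3.112)
t=0.030: state=(2.146, 3.112)
continuing one RK4 step at a time; state shown every 20 steps (Δt=0.2):
t=0.200: state=(1.964, 3.103)
t=0.400: state=(1.775, 3.047)
t=0.600: state=(1.617, 2.951)
t=0.800: state=(1.488, 2.826)
t=1.000: state=(1.388, 2.683)
t=1.200: state=(1.314, 2.529)
t=1.400: state=(1.263, 2.373)
t=1.600: state=(1.233, 2.219)
t=1.800: state=(1.221, 2.072)
t=2.000: state=(1.227, 1.934)
t=2.200: state=(1.248, 1.807)
t=2.400: state=(1.285, 1.692)
t=2.600: state=(1.337, 1.591)
t=2.800: state=(1.405, 1.502)
t=3.000: state=(1.487, 1.427)
t=3.200: state=(1.586, 1.365)
t=3.400: state=(1.699, 1.316)
t=3.600: state=(1.829, 1.282)
t=3.800: state=(1.973, 1.262)
t=4.000: state=(2.132, 1.257)
t=4.200: state=(2.302, 1.269)
t=4.400: state=(2.482, 1.299)
t=4.600: state=(2.664, 1.348)
t=4.800: state=(2.844, 1.419)
t=5.000: state=(3.011, 1.515)
t=5.050: state=(3.049, 1.543)
compare at T: x=3.049, y=1.543

largest component: x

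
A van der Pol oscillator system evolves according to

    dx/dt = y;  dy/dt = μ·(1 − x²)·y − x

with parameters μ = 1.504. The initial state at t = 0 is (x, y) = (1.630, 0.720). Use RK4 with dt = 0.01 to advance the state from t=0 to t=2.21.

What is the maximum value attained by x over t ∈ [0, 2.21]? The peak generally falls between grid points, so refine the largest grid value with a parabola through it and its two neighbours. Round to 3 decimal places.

t=0.000: state=(1.630, 0.720)
step 1 (dt=0.01): k1=(0.720, -3.424), k2=(0.703, -3.398), k3=(0.703, -3.398), k4=(0.686, -3.370); state += dt/6·(k1+2k2+2k3+k4)
t=0.010: state=(1.637, 0.686)
t=0.020: state=(1.644, 0.653)
t=0.030: state=(1.650, 0.620)
continuing one RK4 step at a time; state shown every 10 steps (Δt=0.1):
t=0.100: state=(1.686, 0.407)
t=0.200: state=(1.714, 0.158)
t=0.300: state=(1.719, -0.031)
t=0.400: state=(1.709, -0.172)
t=0.500: state=(1.686, -0.277)
t=0.600: state=(1.654, -0.359)
t=0.700: state=(1.615, -0.423)
t=0.800: state=(1.570, -0.478)
t=0.900: state=(1.520, -0.528)
t=1.000: state=(1.464, -0.575)
t=1.100: state=(1.404, -0.624)
t=1.200: state=(1.340, -0.675)
t=1.300: state=(1.269, -0.731)
t=1.400: state=(1.193, -0.795)
t=1.500: state=(1.110, -0.869)
t=1.600: state=(1.019, -0.957)
t=1.700: state=(0.918, -1.064)
t=1.800: state=(0.805, -1.193)
t=1.900: state=(0.678, -1.353)
t=2.000: state=(0.533, -1.552)
t=2.100: state=(0.366, -1.797)
t=2.200: state=(0.172, -2.094)
t=2.210: state=(0.151, -2.126)
largest grid value and its neighbours: x(0.270)=1.71964, x(0.280)=1.71975, x(0.290)=1.71969
parabola through these three points peaks at t≈0.282 with x≈1.71976

max x = 1.720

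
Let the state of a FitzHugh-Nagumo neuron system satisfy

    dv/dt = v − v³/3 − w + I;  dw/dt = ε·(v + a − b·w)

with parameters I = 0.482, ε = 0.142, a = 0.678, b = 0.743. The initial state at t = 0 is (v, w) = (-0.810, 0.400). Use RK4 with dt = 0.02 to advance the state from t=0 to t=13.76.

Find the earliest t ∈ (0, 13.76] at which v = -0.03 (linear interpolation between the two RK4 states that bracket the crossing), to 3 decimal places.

t = 12.424

t=0.000: state=(-0.810, 0.400)
step 1 (dt=0.02): k1=(-0.551, -0.061), k2=(-0.552, -0.062), k3=(-0.552, -0.062), k4=(-0.553, -0.062); state += dt/6·(k1+2k2+2k3+k4)
t=0.020: state=(-0.821, 0.399)
t=0.040: state=(-0.832, 0.398)
t=0.060: state=(-0.843, 0.396)
continuing one RK4 step at a time; state shown every 25 steps (Δt=0.5):
t=0.500: state=(-1.089, 0.361)
t=1.000: state=(-1.321, 0.305)
t=1.500: state=(-1.459, 0.239)
t=2.000: state=(-1.513, 0.171)
t=2.500: state=(-1.517, 0.104)
t=3.000: state=(-1.495, 0.041)
t=3.500: state=(-1.460, -0.016)
t=4.000: state=(-1.420, -0.068)
t=4.500: state=(-1.377, -0.114)
t=5.000: state=(-1.331, -0.155)
t=5.500: state=(-1.284, -0.191)
t=6.000: state=(-1.236, -0.221)
t=6.500: state=(-1.187, -0.247)
t=7.000: state=(-1.137, -0.268)
t=7.500: state=(-1.085, -0.284)
t=8.000: state=(-1.030, -0.295)
t=8.500: state=(-0.973, -0.303)
t=9.000: state=(-0.911, -0.305)
t=9.500: state=(-0.844, -0.303)
t=10.000: state=(-0.768, -0.297)
t=10.500: state=(-0.680, -0.285)
t=11.000: state=(-0.574, -0.267)
t=11.500: state=(-0.438, -0.241)
t=12.000: state=(-0.252, -0.206)
t=12.420: state=(-0.032, -0.166)
next step: t=12.440: state=(-0.020, -0.164) — v has crossed -0.03
linear interpolation between t=12.420 (-0.03243) and t=12.440 (-0.02002) → t≈12.424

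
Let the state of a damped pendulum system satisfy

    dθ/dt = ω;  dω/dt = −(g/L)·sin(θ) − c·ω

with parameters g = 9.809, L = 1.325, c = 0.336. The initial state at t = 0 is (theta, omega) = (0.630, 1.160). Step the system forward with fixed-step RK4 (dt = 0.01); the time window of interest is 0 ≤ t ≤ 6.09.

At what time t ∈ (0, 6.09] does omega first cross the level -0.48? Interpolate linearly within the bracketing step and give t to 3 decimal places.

t = 0.325

t=0.000: state=(0.630, 1.160)
step 1 (dt=0.01): k1=(1.160, -4.751), k2=(1.136, -4.778), k3=(1.136, -4.777), k4=(1.112, -4.803); state += dt/6·(k1+2k2+2k3+k4)
t=0.010: state=(0.641, 1.112)
t=0.020: state=(0.652, 1.064)
t=0.030: state=(0.663, 1.015)
continuing one RK4 step at a time; state shown every 20 steps (Δt=0.2):
t=0.200: state=(0.762, 0.148)
t=0.320: state=(0.743, -0.457)
next step: t=0.330: state=(0.738, -0.505) — omega has crossed -0.48
linear interpolation between t=0.320 (-0.45697) and t=0.330 (-0.50532) → t≈0.325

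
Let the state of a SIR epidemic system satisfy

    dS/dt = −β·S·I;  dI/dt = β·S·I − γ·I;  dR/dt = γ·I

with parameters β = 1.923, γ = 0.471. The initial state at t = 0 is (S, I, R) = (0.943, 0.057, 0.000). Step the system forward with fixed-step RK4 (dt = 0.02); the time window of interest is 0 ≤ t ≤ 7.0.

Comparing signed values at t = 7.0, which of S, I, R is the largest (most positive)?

largest component: R

t=0.000: state=(0.943, 0.057, 0.000)
step 1 (dt=0.02): k1=(-0.103, 0.077, 0.027), k2=(-0.105, 0.077, 0.027), k3=(-0.105, 0.077, 0.027), k4=(-0.106, 0.078, 0.028); state += dt/6·(k1+2k2+2k3+k4)
t=0.020: state=(0.941, 0.059, 0.001)
t=0.040: state=(0.939, 0.060, 0.001)
t=0.060: state=(0.937, 0.062, 0.002)
continuing one RK4 step at a time; state shown every 25 steps (Δt=0.5):
t=0.500: state=(0.873, 0.108, 0.019)
t=1.000: state=(0.759, 0.188, 0.053)
t=1.500: state=(0.604, 0.287, 0.109)
t=2.000: state=(0.439, 0.374, 0.187)
t=2.500: state=(0.298, 0.420, 0.282)
t=3.000: state=(0.199, 0.420, 0.381)
t=3.500: state=(0.134, 0.388, 0.477)
t=4.000: state=(0.095, 0.342, 0.563)
t=4.500: state=(0.070, 0.292, 0.638)
t=5.000: state=(0.054, 0.245, 0.701)
t=5.500: state=(0.043, 0.203, 0.754)
t=6.000: state=(0.036, 0.166, 0.797)
t=6.500: state=(0.031, 0.136, 0.833)
t=7.000: state=(0.028, 0.110, 0.862)
compare at T: S=0.028, I=0.110, R=0.862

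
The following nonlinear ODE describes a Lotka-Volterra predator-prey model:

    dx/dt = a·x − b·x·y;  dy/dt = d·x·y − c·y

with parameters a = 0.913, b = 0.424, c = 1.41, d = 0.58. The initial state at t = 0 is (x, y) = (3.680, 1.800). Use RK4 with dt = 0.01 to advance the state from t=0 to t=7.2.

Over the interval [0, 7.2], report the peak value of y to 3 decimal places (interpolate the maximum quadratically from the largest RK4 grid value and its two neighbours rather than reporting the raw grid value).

max y = 3.655

t=0.000: state=(3.680, 1.800)
step 1 (dt=0.01): k1=(0.551, 1.304), k2=(0.541, 1.312), k3=(0.541, 1.312), k4=(0.532, 1.319); state += dt/6·(k1+2k2+2k3+k4)
t=0.010: state=(3.685, 1.813)
t=0.020: state=(3.691, 1.826)
t=0.030: state=(3.696, 1.840)
continuing one RK4 step at a time; state shown every 25 steps (Δt=0.25):
t=0.250: state=(3.749, 2.172)
t=0.500: state=(3.656, 2.617)
t=0.750: state=(3.396, 3.073)
t=1.000: state=(3.017, 3.442)
t=1.250: state=(2.600, 3.636)
t=1.500: state=(2.220, 3.622)
t=1.750: state=(1.916, 3.433)
t=2.000: state=(1.699, 3.133)
t=2.250: state=(1.560, 2.787)
t=2.500: state=(1.485, 2.441)
t=2.750: state=(1.466, 2.124)
t=3.000: state=(1.492, 1.849)
t=3.250: state=(1.561, 1.621)
t=3.500: state=(1.668, 1.439)
t=3.750: state=(1.813, 1.302)
t=4.000: state=(1.995, 1.205)
t=4.250: state=(2.213, 1.149)
t=4.500: state=(2.465, 1.133)
t=4.750: state=(2.743, 1.162)
t=5.000: state=(3.036, 1.242)
t=5.250: state=(3.321, 1.384)
t=5.500: state=(3.564, 1.604)
t=5.750: state=(3.719, 1.914)
t=6.000: state=(3.737, 2.315)
t=6.250: state=(3.586, 2.773)
t=6.500: state=(3.279, 3.211)
t=6.750: state=(2.878, 3.530)
t=7.000: state=(2.466, 3.654)
t=7.200: state=(2.174, 3.606)
largest grid value and its neighbours: y(7.010)=3.65466, y(7.020)=3.65491, y(7.030)=3.65483
parabola through these three points peaks at t≈7.023 with y≈3.65492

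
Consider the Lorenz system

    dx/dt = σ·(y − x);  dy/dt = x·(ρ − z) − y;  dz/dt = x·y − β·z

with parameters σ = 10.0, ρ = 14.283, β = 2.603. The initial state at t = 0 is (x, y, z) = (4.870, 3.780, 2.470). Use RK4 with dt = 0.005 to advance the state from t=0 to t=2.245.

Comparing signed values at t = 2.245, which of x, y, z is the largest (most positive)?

largest component: z

t=0.000: state=(4.870, 3.780, 2.470)
step 1 (dt=0.005): k1=(-10.900, 53.749, 11.979), k2=(-9.284, 53.148, 12.449), k3=(-9.339, 53.191, 12.454), k4=(-7.773, 52.631, 12.923); state += dt/6·(k1+2k2+2k3+k4)
t=0.005: state=(4.823, 4.046, 2.532)
t=0.010: state=(4.792, 4.307, 2.599)
t=0.015: state=(4.775, 4.563, 2.671)
continuing one RK4 step at a time; state shown every 20 steps (Δt=0.1):
t=0.100: state=(6.010, 8.698, 4.846)
t=0.200: state=(9.272, 12.494, 11.210)
t=0.300: state=(10.774, 9.834, 19.452)
t=0.400: state=(7.633, 3.207, 20.314)
t=0.500: state=(3.667, 0.603, 16.454)
t=0.600: state=(1.616, 0.431, 12.778)
t=0.700: state=(0.968, 0.724, 9.909)
t=0.800: state=(0.960, 1.145, 7.714)
t=0.900: state=(1.308, 1.826, 6.092)
t=1.000: state=(2.042, 3.029, 5.051)
t=1.100: state=(3.381, 5.127, 4.864)
t=1.200: state=(5.617, 8.336, 6.445)
t=1.300: state=(8.523, 11.252, 11.331)
t=1.400: state=(9.972, 9.626, 17.892)
t=1.500: state=(7.824, 4.433, 19.409)
t=1.600: state=(4.515, 1.735, 16.486)
t=1.700: state=(2.558, 1.369, 13.138)
t=1.800: state=(1.928, 1.756, 10.416)
t=1.900: state=(2.077, 2.512, 8.394)
t=2.000: state=(2.785, 3.781, 7.136)
t=2.100: state=(4.116, 5.805, 6.957)
t=2.200: state=(6.150, 8.460, 8.638)
t=2.245: state=(7.202, 9.516, 10.249)
compare at T: x=7.202, y=9.516, z=10.249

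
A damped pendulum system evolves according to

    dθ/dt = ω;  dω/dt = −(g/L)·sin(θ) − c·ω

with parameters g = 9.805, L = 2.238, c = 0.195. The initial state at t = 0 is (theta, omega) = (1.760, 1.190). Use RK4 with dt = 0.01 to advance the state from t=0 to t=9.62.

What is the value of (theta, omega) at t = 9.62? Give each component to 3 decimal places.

t=0.000: state=(1.760, 1.190)
step 1 (dt=0.01): k1=(1.190, -4.535), k2=(1.167, -4.526), k3=(1.167, -4.526), k4=(1.145, -4.516); state += dt/6·(k1+2k2+2k3+k4)
t=0.010: state=(1.772, 1.145)
t=0.020: state=(1.783, 1.100)
t=0.030: state=(1.794, 1.055)
continuing one RK4 step at a time; state shown every 50 steps (Δt=0.5):
t=0.500: state=(1.820, -0.908)
t=1.000: state=(0.869, -2.808)
t=1.500: state=(-0.646, -2.725)
t=2.000: state=(-1.504, -0.608)
t=2.500: state=(-1.264, 1.519)
t=3.000: state=(-0.127, 2.705)
t=3.500: state=(1.010, 1.501)
t=4.000: state=(1.238, -0.588)
t=4.500: state=(0.501, -2.168)
t=5.000: state=(-0.595, -1.825)
t=5.500: state=(-1.076, -0.017)
t=6.000: state=(-0.639, 1.636)
t=6.500: state=(0.309, 1.814)
t=7.000: state=(0.892, 0.373)
t=7.500: state=(0.661, -1.214)
t=8.000: state=(-0.129, -1.660)
t=8.500: state=(-0.728, -0.556)
t=9.000: state=(-0.629, 0.900)
t=9.500: state=(0.022, 1.465)
t=9.620: state=(0.193, 1.375)

(theta, omega) = (0.193, 1.375)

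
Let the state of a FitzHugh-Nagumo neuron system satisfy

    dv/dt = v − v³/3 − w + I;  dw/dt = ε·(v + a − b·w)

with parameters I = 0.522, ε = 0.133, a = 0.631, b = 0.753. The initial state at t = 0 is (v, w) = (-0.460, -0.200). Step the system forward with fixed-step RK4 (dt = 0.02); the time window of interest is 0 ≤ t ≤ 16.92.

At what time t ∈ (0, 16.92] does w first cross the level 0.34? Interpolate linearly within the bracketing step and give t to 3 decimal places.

t = 3.264

t=0.000: state=(-0.460, -0.200)
step 1 (dt=0.02): k1=(0.294, 0.043), k2=(0.296, 0.043), k3=(0.296, 0.043), k4=(0.298, 0.043); state += dt/6·(k1+2k2+2k3+k4)
t=0.020: state=(-0.454, -0.199)
t=0.040: state=(-0.448, -0.198)
t=0.060: state=(-0.442, -0.197)
continuing one RK4 step at a time; state shown every 50 steps (Δt=1):
t=1.000: state=(-0.027, -0.135)
t=2.000: state=(0.909, 0.008)
t=3.000: state=(1.714, 0.265)
t=3.260: state=(1.765, 0.339)
next step: t=3.280: state=(1.768, 0.345) — w has crossed 0.34
linear interpolation between t=3.260 (0.33888) and t=3.280 (0.34457) → t≈3.264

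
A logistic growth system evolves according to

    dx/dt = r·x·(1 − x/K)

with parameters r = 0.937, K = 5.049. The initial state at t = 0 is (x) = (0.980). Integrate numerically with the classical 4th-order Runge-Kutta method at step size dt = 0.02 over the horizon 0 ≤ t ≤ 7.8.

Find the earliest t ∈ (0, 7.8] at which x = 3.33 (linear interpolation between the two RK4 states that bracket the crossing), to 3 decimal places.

t = 2.225

t=0.000: state=(0.980)
step 1 (dt=0.02): k1=(0.740), k2=(0.744), k3=(0.744), k4=(0.749); state += dt/6·(k1+2k2+2k3+k4)
t=0.020: state=(0.995)
t=0.040: state=(1.010)
t=0.060: state=(1.025)
continuing one RK4 step at a time; state shown every 25 steps (Δt=0.5):
t=0.500: state=(1.403)
t=1.000: state=(1.922)
t=1.500: state=(2.502)
t=2.000: state=(3.084)
t=2.220: state=(3.325)
next step: t=2.240: state=(3.346) — x has crossed 3.33
linear interpolation between t=2.220 (3.32468) and t=2.240 (3.34589) → t≈2.225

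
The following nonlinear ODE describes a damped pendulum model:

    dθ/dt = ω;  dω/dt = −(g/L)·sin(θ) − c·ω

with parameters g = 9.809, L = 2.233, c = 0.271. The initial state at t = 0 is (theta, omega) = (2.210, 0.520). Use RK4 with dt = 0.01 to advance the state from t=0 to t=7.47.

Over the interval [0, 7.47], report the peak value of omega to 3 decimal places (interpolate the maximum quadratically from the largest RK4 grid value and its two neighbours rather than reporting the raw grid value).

t=0.000: state=(2.210, 0.520)
step 1 (dt=0.01): k1=(0.520, -3.666), k2=(0.502, -3.655), k3=(0.502, -3.655), k4=(0.483, -3.643); state += dt/6·(k1+2k2+2k3+k4)
t=0.010: state=(2.215, 0.483)
t=0.020: state=(2.220, 0.447)
t=0.030: state=(2.224, 0.411)
continuing one RK4 step at a time; state shown every 25 steps (Δt=0.25):
t=0.250: state=(2.230, -0.348)
t=0.500: state=(2.036, -1.212)
t=0.750: state=(1.617, -2.148)
t=1.000: state=(0.967, -3.014)
t=1.250: state=(0.153, -3.368)
t=1.500: state=(-0.645, -2.881)
t=1.750: state=(-1.240, -1.830)
t=2.000: state=(-1.551, -0.665)
t=2.250: state=(-1.578, 0.441)
t=2.500: state=(-1.337, 1.466)
t=2.750: state=(-0.859, 2.314)
t=3.000: state=(-0.219, 2.702)
t=3.250: state=(0.433, 2.403)
t=3.500: state=(0.937, 1.564)
t=3.750: state=(1.199, 0.522)
t=4.000: state=(1.199, -0.509)
t=4.250: state=(0.954, -1.417)
t=4.500: state=(0.514, -2.038)
t=4.750: state=(-0.023, -2.159)
t=5.000: state=(-0.518, -1.725)
t=5.250: state=(-0.855, -0.927)
t=5.500: state=(-0.973, -0.013)
t=5.750: state=(-0.866, 0.842)
t=6.000: state=(-0.568, 1.492)
t=6.250: state=(-0.151, 1.769)
t=6.500: state=(0.277, 1.581)
t=6.750: state=(0.607, 1.012)
t=7.000: state=(0.767, 0.259)
t=7.250: state=(0.736, -0.495)
t=7.470: state=(0.565, -1.040)
largest grid value and its neighbours: omega(3.010)=2.70330, omega(3.020)=2.70376, omega(3.030)=2.70305
parabola through these three points peaks at t≈3.019 with omega≈2.70377

max omega = 2.704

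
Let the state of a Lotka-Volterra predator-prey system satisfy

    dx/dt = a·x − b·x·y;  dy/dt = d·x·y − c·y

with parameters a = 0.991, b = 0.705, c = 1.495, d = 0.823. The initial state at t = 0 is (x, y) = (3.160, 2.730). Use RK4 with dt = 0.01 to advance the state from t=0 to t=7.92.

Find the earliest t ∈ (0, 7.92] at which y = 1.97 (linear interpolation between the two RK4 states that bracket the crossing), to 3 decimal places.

t = 1.367

t=0.000: state=(3.160, 2.730)
step 1 (dt=0.01): k1=(-2.950, 3.019), k2=(-2.970, 3.002), k3=(-2.970, 3.002), k4=(-2.989, 2.984); state += dt/6·(k1+2k2+2k3+k4)
t=0.010: state=(3.130, 2.760)
t=0.020: state=(3.100, 2.790)
t=0.030: state=(3.070, 2.819)
continuing one RK4 step at a time; state shown every 50 steps (Δt=0.5):
t=0.500: state=(1.656, 3.441)
t=1.000: state=(0.903, 2.685)
t=1.360: state=(0.715, 1.983)
next step: t=1.370: state=(0.712, 1.965) — y has crossed 1.97
linear interpolation between t=1.360 (1.98278) and t=1.370 (1.96485) → t≈1.367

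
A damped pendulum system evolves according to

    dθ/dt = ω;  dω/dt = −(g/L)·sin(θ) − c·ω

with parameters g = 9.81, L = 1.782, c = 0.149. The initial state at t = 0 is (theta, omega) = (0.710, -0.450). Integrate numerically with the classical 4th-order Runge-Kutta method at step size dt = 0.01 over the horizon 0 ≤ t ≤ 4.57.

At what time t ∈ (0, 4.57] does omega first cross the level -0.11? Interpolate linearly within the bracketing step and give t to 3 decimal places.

t = 1.226

t=0.000: state=(0.710, -0.450)
step 1 (dt=0.01): k1=(-0.450, -3.521), k2=(-0.468, -3.509), k3=(-0.468, -3.509), k4=(-0.485, -3.497); state += dt/6·(k1+2k2+2k3+k4)
t=0.010: state=(0.705, -0.485)
t=0.020: state=(0.700, -0.520)
t=0.030: state=(0.695, -0.554)
continuing one RK4 step at a time; state shown every 20 steps (Δt=0.2):
t=0.200: state=(0.554, -1.086)
t=0.400: state=(0.290, -1.503)
t=0.600: state=(-0.026, -1.602)
t=0.800: state=(-0.328, -1.360)
t=1.000: state=(-0.552, -0.850)
t=1.200: state=(-0.658, -0.198)
t=1.220: state=(-0.662, -0.130)
next step: t=1.230: state=(-0.663, -0.096) — omega has crossed -0.11
linear interpolation between t=1.220 (-0.13048) and t=1.230 (-0.09646) → t≈1.226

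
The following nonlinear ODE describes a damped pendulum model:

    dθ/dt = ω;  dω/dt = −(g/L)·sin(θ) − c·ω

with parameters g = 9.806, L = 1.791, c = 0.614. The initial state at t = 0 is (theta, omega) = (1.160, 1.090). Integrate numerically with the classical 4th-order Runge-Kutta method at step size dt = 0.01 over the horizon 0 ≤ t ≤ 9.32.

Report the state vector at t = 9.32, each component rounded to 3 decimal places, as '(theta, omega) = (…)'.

t=0.000: state=(1.160, 1.090)
step 1 (dt=0.01): k1=(1.090, -5.689), k2=(1.062, -5.683), k3=(1.062, -5.683), k4=(1.033, -5.677); state += dt/6·(k1+2k2+2k3+k4)
t=0.010: state=(1.171, 1.033)
t=0.020: state=(1.181, 0.976)
t=0.030: state=(1.190, 0.920)
continuing one RK4 step at a time; state shown every 50 steps (Δt=0.5):
t=0.500: state=(1.046, -1.395)
t=1.000: state=(0.039, -2.207)
t=1.500: state=(-0.737, -0.651)
t=2.000: state=(-0.590, 1.096)
t=2.500: state=(0.102, 1.347)
t=3.000: state=(0.505, 0.155)
t=3.500: state=(0.288, -0.876)
t=4.000: state=(-0.168, -0.744)
t=4.500: state=(-0.329, 0.125)
t=5.000: state=(-0.107, 0.636)
t=5.500: state=(0.168, 0.350)
t=6.000: state=(0.194, -0.226)
t=6.500: state=(0.011, -0.414)
t=7.000: state=(-0.136, -0.119)
t=7.500: state=(-0.101, 0.223)
t=8.000: state=(0.030, 0.241)
t=8.500: state=(0.095, 0.002)
t=9.000: state=(0.043, -0.176)
t=9.320: state=(-0.014, -0.166)

(theta, omega) = (-0.014, -0.166)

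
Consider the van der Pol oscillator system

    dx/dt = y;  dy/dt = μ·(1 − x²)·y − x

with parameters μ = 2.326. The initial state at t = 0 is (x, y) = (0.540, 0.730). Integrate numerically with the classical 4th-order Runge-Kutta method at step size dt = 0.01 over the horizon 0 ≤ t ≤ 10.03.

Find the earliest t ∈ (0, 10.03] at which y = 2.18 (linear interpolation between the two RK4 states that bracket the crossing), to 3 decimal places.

t = 6.342

t=0.000: state=(0.540, 0.730)
step 1 (dt=0.01): k1=(0.730, 0.663), k2=(0.733, 0.658), k3=(0.733, 0.658), k4=(0.737, 0.653); state += dt/6·(k1+2k2+2k3+k4)
t=0.010: state=(0.547, 0.737)
t=0.020: state=(0.555, 0.743)
t=0.030: state=(0.562, 0.749)
continuing one RK4 step at a time; state shown every 50 steps (Δt=0.5):
t=0.500: state=(0.946, 0.770)
t=1.000: state=(1.186, 0.145)
t=1.500: state=(1.115, -0.388)
t=2.000: state=(0.798, -0.934)
t=2.500: state=(0.006, -2.618)
t=3.000: state=(-1.715, -2.285)
t=3.500: state=(-1.981, 0.190)
t=4.000: state=(-1.846, 0.311)
t=4.500: state=(-1.678, 0.366)
t=5.000: state=(-1.475, 0.454)
t=5.500: state=(-1.209, 0.631)
t=6.000: state=(-0.795, 1.124)
t=6.340: state=(-0.265, 2.171)
next step: t=6.350: state=(-0.243, 2.221) — y has crossed 2.18
linear interpolation between t=6.340 (2.17101) and t=6.350 (2.22133) → t≈6.342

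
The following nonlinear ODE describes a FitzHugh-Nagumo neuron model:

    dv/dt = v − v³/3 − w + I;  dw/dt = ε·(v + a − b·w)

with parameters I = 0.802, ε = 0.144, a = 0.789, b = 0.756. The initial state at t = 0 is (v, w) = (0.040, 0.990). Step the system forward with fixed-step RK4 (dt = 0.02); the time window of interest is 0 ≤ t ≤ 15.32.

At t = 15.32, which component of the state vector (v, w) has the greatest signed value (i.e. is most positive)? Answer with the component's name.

largest component: v

t=0.000: state=(0.040, 0.990)
step 1 (dt=0.02): k1=(-0.148, 0.012), k2=(-0.150, 0.011), k3=(-0.150, 0.011), k4=(-0.151, 0.011); state += dt/6·(k1+2k2+2k3+k4)
t=0.020: state=(0.037, 0.990)
t=0.040: state=(0.034, 0.990)
t=0.060: state=(0.031, 0.991)
continuing one RK4 step at a time; state shown every 25 steps (Δt=0.5):
t=0.500: state=(-0.057, 0.993)
t=1.000: state=(-0.216, 0.986)
t=1.500: state=(-0.462, 0.966)
t=2.000: state=(-0.804, 0.926)
t=2.500: state=(-1.178, 0.862)
t=3.000: state=(-1.457, 0.779)
t=3.500: state=(-1.587, 0.685)
t=4.000: state=(-1.616, 0.592)
t=4.500: state=(-1.598, 0.503)
t=5.000: state=(-1.560, 0.421)
t=5.500: state=(-1.514, 0.346)
t=6.000: state=(-1.463, 0.279)
t=6.500: state=(-1.410, 0.219)
t=7.000: state=(-1.355, 0.165)
t=7.500: state=(-1.299, 0.119)
t=8.000: state=(-1.240, 0.079)
t=8.500: state=(-1.180, 0.045)
t=9.000: state=(-1.116, 0.018)
t=9.500: state=(-1.048, -0.004)
t=10.000: state=(-0.974, -0.019)
t=10.500: state=(-0.892, -0.028)
t=11.000: state=(-0.797, -0.031)
t=11.500: state=(-0.685, -0.026)
t=12.000: state=(-0.543, -0.012)
t=12.500: state=(-0.351, 0.012)
t=13.000: state=(-0.073, 0.051)
t=13.500: state=(0.348, 0.113)
t=14.000: state=(0.936, 0.206)
t=14.500: state=(1.491, 0.337)
t=15.000: state=(1.758, 0.490)
t=15.320: state=(1.805, 0.590)
compare at T: v=1.805, w=0.590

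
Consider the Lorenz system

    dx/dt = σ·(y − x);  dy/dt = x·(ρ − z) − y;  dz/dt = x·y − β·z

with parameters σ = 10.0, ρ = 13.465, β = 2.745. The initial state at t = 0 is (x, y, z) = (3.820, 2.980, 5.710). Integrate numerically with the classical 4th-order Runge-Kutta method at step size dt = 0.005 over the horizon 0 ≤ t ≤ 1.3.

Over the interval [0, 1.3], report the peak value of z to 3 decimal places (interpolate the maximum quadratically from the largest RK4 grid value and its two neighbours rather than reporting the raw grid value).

max z = 17.448

t=0.000: state=(3.820, 2.980, 5.710)
step 1 (dt=0.005): k1=(-8.400, 26.644, -4.290), k2=(-7.524, 26.455, -4.070), k3=(-7.551, 26.471, -4.067), k4=(-6.699, 26.296, -3.846); state += dt/6·(k1+2k2+2k3+k4)
t=0.005: state=(3.782, 3.112, 5.690)
t=0.010: state=(3.753, 3.243, 5.672)
t=0.015: state=(3.731, 3.372, 5.656)
continuing one RK4 step at a time; state shown every 10 steps (Δt=0.05):
t=0.050: state=(3.764, 4.261, 5.613)
t=0.100: state=(4.233, 5.558, 5.808)
t=0.150: state=(5.048, 6.950, 6.421)
t=0.200: state=(6.101, 8.370, 7.602)
t=0.250: state=(7.264, 9.579, 9.454)
t=0.300: state=(8.330, 10.177, 11.885)
t=0.350: state=(9.009, 9.786, 14.462)
t=0.400: state=(9.043, 8.381, 16.487)
t=0.450: state=(8.375, 6.442, 17.407)
t=0.500: state=(7.216, 4.635, 17.183)
t=0.550: state=(5.909, 3.361, 16.189)
t=0.600: state=(4.740, 2.657, 14.847)
t=0.650: state=(3.851, 2.383, 13.439)
t=0.700: state=(3.267, 2.386, 12.106)
t=0.750: state=(2.954, 2.565, 10.908)
t=0.800: state=(2.863, 2.876, 9.876)
t=0.850: state=(2.956, 3.306, 9.027)
t=0.900: state=(3.207, 3.861, 8.383)
t=0.950: state=(3.607, 4.553, 7.977)
t=1.000: state=(4.152, 5.383, 7.854)
t=1.050: state=(4.835, 6.330, 8.079)
t=1.100: state=(5.634, 7.320, 8.718)
t=1.150: state=(6.494, 8.211, 9.814)
t=1.200: state=(7.307, 8.790, 11.319)
t=1.250: state=(7.921, 8.836, 13.034)
t=1.300: state=(8.176, 8.250, 14.606)
largest grid value and its neighbours: z(0.460)=17.44506, z(0.465)=17.44734, z(0.470)=17.43879
parabola through these three points peaks at t≈0.464 with z≈17.44779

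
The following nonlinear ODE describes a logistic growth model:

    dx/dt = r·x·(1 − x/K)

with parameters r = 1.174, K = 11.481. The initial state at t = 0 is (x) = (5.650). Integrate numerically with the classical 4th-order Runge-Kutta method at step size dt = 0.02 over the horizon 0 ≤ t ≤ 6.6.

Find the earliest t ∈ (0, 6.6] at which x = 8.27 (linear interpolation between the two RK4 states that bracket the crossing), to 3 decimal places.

t=0.000: state=(5.650)
step 1 (dt=0.02): k1=(3.369), k2=(3.369), k3=(3.369), k4=(3.370); state += dt/6·(k1+2k2+2k3+k4)
t=0.020: state=(5.717)
t=0.040: state=(5.785)
t=0.060: state=(5.852)
continuing one RK4 step at a time; state shown every 25 steps (Δt=0.5):
t=0.500: state=(7.295)
t=0.820: state=(8.235)
next step: t=0.840: state=(8.290) — x has crossed 8.27
linear interpolation between t=0.820 (8.23541) and t=0.840 (8.28980) → t≈0.833

t = 0.833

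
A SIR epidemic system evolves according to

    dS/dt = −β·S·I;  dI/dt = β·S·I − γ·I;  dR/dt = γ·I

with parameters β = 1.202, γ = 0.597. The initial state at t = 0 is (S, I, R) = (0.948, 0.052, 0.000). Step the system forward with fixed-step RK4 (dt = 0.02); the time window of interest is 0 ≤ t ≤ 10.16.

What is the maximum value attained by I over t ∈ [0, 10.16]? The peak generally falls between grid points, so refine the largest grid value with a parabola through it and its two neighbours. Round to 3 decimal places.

t=0.000: state=(0.948, 0.052, 0.000)
step 1 (dt=0.02): k1=(-0.059, 0.028, 0.031), k2=(-0.060, 0.028, 0.031), k3=(-0.060, 0.028, 0.031), k4=(-0.060, 0.028, 0.031); state += dt/6·(k1+2k2+2k3+k4)
t=0.020: state=(0.947, 0.053, 0.001)
t=0.040: state=(0.946, 0.053, 0.001)
t=0.060: state=(0.944, 0.054, 0.002)
continuing one RK4 step at a time; state shown every 25 steps (Δt=0.5):
t=0.500: state=(0.915, 0.068, 0.018)
t=1.000: state=(0.874, 0.086, 0.041)
t=1.500: state=(0.825, 0.106, 0.069)
t=2.000: state=(0.769, 0.127, 0.104)
t=2.500: state=(0.708, 0.147, 0.145)
t=3.000: state=(0.645, 0.164, 0.191)
t=3.500: state=(0.582, 0.176, 0.242)
t=4.000: state=(0.523, 0.182, 0.296)
t=4.500: state=(0.468, 0.181, 0.350)
t=5.000: state=(0.421, 0.176, 0.404)
t=5.500: state=(0.380, 0.166, 0.455)
t=6.000: state=(0.345, 0.153, 0.502)
t=6.500: state=(0.316, 0.138, 0.546)
t=7.000: state=(0.292, 0.123, 0.585)
t=7.500: state=(0.272, 0.108, 0.619)
t=8.000: state=(0.256, 0.094, 0.649)
t=8.500: state=(0.243, 0.081, 0.676)
t=9.000: state=(0.233, 0.069, 0.698)
t=9.500: state=(0.224, 0.059, 0.717)
t=10.000: state=(0.217, 0.050, 0.733)
t=10.160: state=(0.214, 0.047, 0.738)
largest grid value and its neighbours: I(4.220)=0.18226, I(4.240)=0.18227, I(4.260)=0.18226
parabola through these three points peaks at t≈4.233 with I≈0.18227

max I = 0.182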